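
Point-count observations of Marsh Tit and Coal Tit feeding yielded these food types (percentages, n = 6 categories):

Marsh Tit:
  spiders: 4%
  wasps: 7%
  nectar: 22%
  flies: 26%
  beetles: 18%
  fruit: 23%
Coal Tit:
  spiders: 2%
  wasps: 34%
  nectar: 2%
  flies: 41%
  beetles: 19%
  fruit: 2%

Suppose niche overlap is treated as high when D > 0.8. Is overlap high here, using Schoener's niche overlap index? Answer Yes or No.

No

Convert percentages to proportions (divide by 100).
Σ|p₁ᵢ − p₂ᵢ| = 0.02 + 0.27 + 0.20 + 0.15 + 0.01 + 0.21 = 0.86
D = 1 − ½ × 0.86 = 1 − 0.430 = 0.5700
D = 0.5700 < 0.8 → No.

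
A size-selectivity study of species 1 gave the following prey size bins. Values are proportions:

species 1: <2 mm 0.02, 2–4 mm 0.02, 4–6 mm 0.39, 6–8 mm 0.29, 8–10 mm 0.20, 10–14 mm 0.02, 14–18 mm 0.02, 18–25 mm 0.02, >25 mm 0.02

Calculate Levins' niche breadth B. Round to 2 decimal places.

3.59

Σpᵢ² = 0.02² + 0.02² + 0.39² + 0.29² + 0.20² + 0.02² + 0.02² + 0.02² + 0.02² = 0.0004 + 0.0004 + 0.1521 + 0.0841 + 0.0400 + 0.0004 + 0.0004 + 0.0004 + 0.0004 = 0.2786
B = 1 / 0.2786 = 3.5894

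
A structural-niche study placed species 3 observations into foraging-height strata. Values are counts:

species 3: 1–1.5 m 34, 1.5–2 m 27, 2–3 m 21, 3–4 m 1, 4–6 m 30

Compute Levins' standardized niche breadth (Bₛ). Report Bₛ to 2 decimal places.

Proportions for species 3 (n=113): 34/113=0.3009, 27/113=0.2389, 21/113=0.1858, 1/113=0.0088, 30/113=0.2655
Σpᵢ² = 0.3009² + 0.2389² + 0.1858² + 0.0088² + 0.2655² = 0.090541 + 0.057073 + 0.034522 + 0.000077 + 0.070490 = 0.252703
B = 1 / 0.252703 = 3.9572
Bₛ = (B − 1)/(n − 1) = (3.9572 − 1)/(5 − 1) = 2.9572/4 = 0.7393

0.74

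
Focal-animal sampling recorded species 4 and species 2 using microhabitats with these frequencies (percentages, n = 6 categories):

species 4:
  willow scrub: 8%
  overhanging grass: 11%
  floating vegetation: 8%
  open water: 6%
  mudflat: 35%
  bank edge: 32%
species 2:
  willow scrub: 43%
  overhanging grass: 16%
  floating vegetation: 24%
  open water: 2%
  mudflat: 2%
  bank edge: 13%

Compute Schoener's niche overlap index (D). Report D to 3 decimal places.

Convert percentages to proportions (divide by 100).
Σ|p₁ᵢ − p₂ᵢ| = 0.35 + 0.05 + 0.16 + 0.04 + 0.33 + 0.19 = 1.12
D = 1 − ½ × 1.12 = 1 − 0.560 = 0.44000

0.440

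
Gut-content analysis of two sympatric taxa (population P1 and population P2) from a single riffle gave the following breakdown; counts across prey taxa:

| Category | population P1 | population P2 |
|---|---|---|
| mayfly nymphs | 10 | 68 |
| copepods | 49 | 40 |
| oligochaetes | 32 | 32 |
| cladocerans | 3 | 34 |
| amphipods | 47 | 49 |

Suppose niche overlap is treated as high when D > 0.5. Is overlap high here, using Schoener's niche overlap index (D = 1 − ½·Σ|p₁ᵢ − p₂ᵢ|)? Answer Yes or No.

Yes

Proportions for population P1 (n=141): 10/141=0.0709, 49/141=0.3475, 32/141=0.2270, 3/141=0.0213, 47/141=0.3333
Proportions for population P2 (n=223): 68/223=0.3049, 40/223=0.1794, 32/223=0.1435, 34/223=0.1525, 49/223=0.2197
Σ|p₁ᵢ − p₂ᵢ| = 0.2340 + 0.1681 + 0.0835 + 0.1312 + 0.1136 = 0.7304
D = 1 − ½ × 0.7304 = 1 − 0.36520 = 0.63480
D = 0.63480 > 0.5 → Yes.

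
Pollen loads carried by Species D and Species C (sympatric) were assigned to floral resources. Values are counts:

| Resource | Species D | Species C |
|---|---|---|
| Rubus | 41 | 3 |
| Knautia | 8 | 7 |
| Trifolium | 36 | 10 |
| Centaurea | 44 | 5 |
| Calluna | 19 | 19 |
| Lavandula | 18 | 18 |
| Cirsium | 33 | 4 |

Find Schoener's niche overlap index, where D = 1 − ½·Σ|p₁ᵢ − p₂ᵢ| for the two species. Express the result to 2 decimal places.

Proportions for Species D (n=199): 41/199=0.2060, 8/199=0.0402, 36/199=0.1809, 44/199=0.2211, 19/199=0.0955, 18/199=0.0905, 33/199=0.1658
Proportions for Species C (n=66): 3/66=0.0455, 7/66=0.1061, 10/66=0.1515, 5/66=0.0758, 19/66=0.2879, 18/66=0.2727, 4/66=0.0606
Σ|p₁ᵢ − p₂ᵢ| = 0.1605 + 0.0659 + 0.0294 + 0.1453 + 0.1924 + 0.1822 + 0.1052 = 0.8809
D = 1 − ½ × 0.8809 = 1 − 0.44045 = 0.55955

0.56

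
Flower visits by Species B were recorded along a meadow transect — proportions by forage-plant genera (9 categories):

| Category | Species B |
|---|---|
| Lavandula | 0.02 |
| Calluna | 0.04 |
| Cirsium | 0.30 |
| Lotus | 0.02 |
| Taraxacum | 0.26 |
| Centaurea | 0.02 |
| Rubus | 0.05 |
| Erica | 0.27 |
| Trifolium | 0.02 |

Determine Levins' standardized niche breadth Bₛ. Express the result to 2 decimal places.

0.40

Σpᵢ² = 0.02² + 0.04² + 0.30² + 0.02² + 0.26² + 0.02² + 0.05² + 0.27² + 0.02² = 0.0004 + 0.0016 + 0.0900 + 0.0004 + 0.0676 + 0.0004 + 0.0025 + 0.0729 + 0.0004 = 0.2362
B = 1 / 0.2362 = 4.2337
Bₛ = (B − 1)/(n − 1) = (4.2337 − 1)/(9 − 1) = 3.2337/8 = 0.4042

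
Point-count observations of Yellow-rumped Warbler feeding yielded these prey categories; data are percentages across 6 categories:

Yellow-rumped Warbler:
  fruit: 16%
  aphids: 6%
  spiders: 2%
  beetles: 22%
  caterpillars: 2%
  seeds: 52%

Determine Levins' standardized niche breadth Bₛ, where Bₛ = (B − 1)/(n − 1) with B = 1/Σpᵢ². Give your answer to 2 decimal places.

0.37

Convert percentages to proportions (divide by 100).
Σpᵢ² = 0.16² + 0.06² + 0.02² + 0.22² + 0.02² + 0.52² = 0.0256 + 0.0036 + 0.0004 + 0.0484 + 0.0004 + 0.2704 = 0.3488
B = 1 / 0.3488 = 2.8670
Bₛ = (B − 1)/(n − 1) = (2.8670 − 1)/(6 − 1) = 1.8670/5 = 0.3734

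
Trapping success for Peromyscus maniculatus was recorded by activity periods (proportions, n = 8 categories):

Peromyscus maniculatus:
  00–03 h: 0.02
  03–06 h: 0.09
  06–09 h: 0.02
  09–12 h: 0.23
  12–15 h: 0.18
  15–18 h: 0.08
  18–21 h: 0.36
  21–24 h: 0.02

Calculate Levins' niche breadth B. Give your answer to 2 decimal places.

Σpᵢ² = 0.02² + 0.09² + 0.02² + 0.23² + 0.18² + 0.08² + 0.36² + 0.02² = 0.0004 + 0.0081 + 0.0004 + 0.0529 + 0.0324 + 0.0064 + 0.1296 + 0.0004 = 0.2306
B = 1 / 0.2306 = 4.3365

4.34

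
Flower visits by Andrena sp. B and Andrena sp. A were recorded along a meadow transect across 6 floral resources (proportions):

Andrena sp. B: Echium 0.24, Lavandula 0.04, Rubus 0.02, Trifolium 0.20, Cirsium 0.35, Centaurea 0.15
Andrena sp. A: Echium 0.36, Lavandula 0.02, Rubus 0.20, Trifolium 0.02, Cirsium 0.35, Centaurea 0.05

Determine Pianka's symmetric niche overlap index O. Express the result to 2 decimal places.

0.84

Σ p₁ᵢp₂ᵢ = 0.0864 + 0.0008 + 0.0040 + 0.0040 + 0.1225 + 0.0075 = 0.2252
Σp_1ᵢ² = 0.24² + 0.04² + 0.02² + 0.20² + 0.35² + 0.15² = 0.0576 + 0.0016 + 0.0004 + 0.0400 + 0.1225 + 0.0225 = 0.2446
Σp_2ᵢ² = 0.36² + 0.02² + 0.20² + 0.02² + 0.35² + 0.05² = 0.1296 + 0.0004 + 0.0400 + 0.0004 + 0.1225 + 0.0025 = 0.2954
O = 0.2252 / √(0.2446 × 0.2954) = 0.2252 / 0.26880 = 0.8378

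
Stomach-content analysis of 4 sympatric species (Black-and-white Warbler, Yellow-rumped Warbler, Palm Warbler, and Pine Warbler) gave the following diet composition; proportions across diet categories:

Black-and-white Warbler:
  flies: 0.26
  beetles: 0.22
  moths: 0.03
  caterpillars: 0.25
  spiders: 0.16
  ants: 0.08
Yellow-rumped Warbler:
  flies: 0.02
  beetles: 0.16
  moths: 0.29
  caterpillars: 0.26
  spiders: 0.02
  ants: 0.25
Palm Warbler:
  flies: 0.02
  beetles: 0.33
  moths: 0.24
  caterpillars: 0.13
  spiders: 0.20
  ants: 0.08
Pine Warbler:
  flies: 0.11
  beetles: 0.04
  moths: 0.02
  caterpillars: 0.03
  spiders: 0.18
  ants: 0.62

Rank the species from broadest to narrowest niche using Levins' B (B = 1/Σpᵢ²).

Σp_Blacᵢ² = 0.26² + 0.22² + 0.03² + 0.25² + 0.16² + 0.08² = 0.0676 + 0.0484 + 0.0009 + 0.0625 + 0.0256 + 0.0064 = 0.2114
B_Blac = 1 / 0.2114 = 4.7304
Σp_Yellᵢ² = 0.02² + 0.16² + 0.29² + 0.26² + 0.02² + 0.25² = 0.0004 + 0.0256 + 0.0841 + 0.0676 + 0.0004 + 0.0625 = 0.2406
B_Yell = 1 / 0.2406 = 4.1563
Σp_Palmᵢ² = 0.02² + 0.33² + 0.24² + 0.13² + 0.20² + 0.08² = 0.0004 + 0.1089 + 0.0576 + 0.0169 + 0.0400 + 0.0064 = 0.2302
B_Palm = 1 / 0.2302 = 4.3440
Σp_Pineᵢ² = 0.11² + 0.04² + 0.02² + 0.03² + 0.18² + 0.62² = 0.0121 + 0.0016 + 0.0004 + 0.0009 + 0.0324 + 0.3844 = 0.4318
B_Pine = 1 / 0.4318 = 2.3159
Ranking by B (broadest → narrowest): Black-and-white Warbler (4.73) > Palm Warbler (4.34) > Yellow-rumped Warbler (4.16) > Pine Warbler (2.32)

Black-and-white Warbler > Palm Warbler > Yellow-rumped Warbler > Pine Warbler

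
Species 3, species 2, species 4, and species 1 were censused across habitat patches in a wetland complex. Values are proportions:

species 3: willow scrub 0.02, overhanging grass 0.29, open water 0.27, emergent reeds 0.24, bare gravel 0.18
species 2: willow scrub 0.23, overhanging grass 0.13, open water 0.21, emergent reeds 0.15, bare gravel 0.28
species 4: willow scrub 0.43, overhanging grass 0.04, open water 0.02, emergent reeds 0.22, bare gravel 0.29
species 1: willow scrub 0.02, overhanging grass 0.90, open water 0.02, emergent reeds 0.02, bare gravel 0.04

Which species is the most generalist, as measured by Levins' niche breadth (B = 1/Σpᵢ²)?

species 2

Σp_3ᵢ² = 0.02² + 0.29² + 0.27² + 0.24² + 0.18² = 0.0004 + 0.0841 + 0.0729 + 0.0576 + 0.0324 = 0.2474
B_3 = 1 / 0.2474 = 4.0420
Σp_2ᵢ² = 0.23² + 0.13² + 0.21² + 0.15² + 0.28² = 0.0529 + 0.0169 + 0.0441 + 0.0225 + 0.0784 = 0.2148
B_2 = 1 / 0.2148 = 4.6555
Σp_4ᵢ² = 0.43² + 0.04² + 0.02² + 0.22² + 0.29² = 0.1849 + 0.0016 + 0.0004 + 0.0484 + 0.0841 = 0.3194
B_4 = 1 / 0.3194 = 3.1309
Σp_1ᵢ² = 0.02² + 0.90² + 0.02² + 0.02² + 0.04² = 0.0004 + 0.8100 + 0.0004 + 0.0004 + 0.0016 = 0.8128
B_1 = 1 / 0.8128 = 1.2303
Highest B → broadest niche (most generalist): species 2 (B = 4.66).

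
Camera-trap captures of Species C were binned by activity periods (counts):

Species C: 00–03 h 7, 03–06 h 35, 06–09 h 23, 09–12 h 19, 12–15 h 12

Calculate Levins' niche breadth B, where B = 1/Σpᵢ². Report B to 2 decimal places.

3.99

Proportions for Species C (n=96): 7/96=0.0729, 35/96=0.3646, 23/96=0.2396, 19/96=0.1979, 12/96=0.1250
Σpᵢ² = 0.0729² + 0.3646² + 0.2396² + 0.1979² + 0.1250² = 0.005314 + 0.132933 + 0.057408 + 0.039164 + 0.015625 = 0.250444
B = 1 / 0.250444 = 3.9929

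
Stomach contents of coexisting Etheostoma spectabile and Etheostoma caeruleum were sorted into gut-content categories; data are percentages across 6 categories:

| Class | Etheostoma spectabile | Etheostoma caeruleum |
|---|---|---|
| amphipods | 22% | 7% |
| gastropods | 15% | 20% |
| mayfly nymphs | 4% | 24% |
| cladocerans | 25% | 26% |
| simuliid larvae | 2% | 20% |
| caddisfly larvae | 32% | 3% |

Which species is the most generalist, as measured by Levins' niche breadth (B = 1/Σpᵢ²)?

Convert percentages to proportions (divide by 100).
Σp_specᵢ² = 0.22² + 0.15² + 0.04² + 0.25² + 0.02² + 0.32² = 0.0484 + 0.0225 + 0.0016 + 0.0625 + 0.0004 + 0.1024 = 0.2378
B_spec = 1 / 0.2378 = 4.2052
Σp_caerᵢ² = 0.07² + 0.20² + 0.24² + 0.26² + 0.20² + 0.03² = 0.0049 + 0.0400 + 0.0576 + 0.0676 + 0.0400 + 0.0009 = 0.2110
B_caer = 1 / 0.2110 = 4.7393
Highest B → broadest niche (most generalist): Etheostoma caeruleum (B = 4.74).

Etheostoma caeruleum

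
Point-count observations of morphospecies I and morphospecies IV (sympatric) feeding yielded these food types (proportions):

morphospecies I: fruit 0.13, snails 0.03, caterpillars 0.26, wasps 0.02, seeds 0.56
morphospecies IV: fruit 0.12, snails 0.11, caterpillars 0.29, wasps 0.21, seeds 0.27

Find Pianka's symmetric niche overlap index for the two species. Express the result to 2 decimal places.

Σ p₁ᵢp₂ᵢ = 0.0156 + 0.0033 + 0.0754 + 0.0042 + 0.1512 = 0.2497
Σp_1ᵢ² = 0.13² + 0.03² + 0.26² + 0.02² + 0.56² = 0.0169 + 0.0009 + 0.0676 + 0.0004 + 0.3136 = 0.3994
Σp_2ᵢ² = 0.12² + 0.11² + 0.29² + 0.21² + 0.27² = 0.0144 + 0.0121 + 0.0841 + 0.0441 + 0.0729 = 0.2276
O = 0.2497 / √(0.3994 × 0.2276) = 0.2497 / 0.30150 = 0.8282

0.83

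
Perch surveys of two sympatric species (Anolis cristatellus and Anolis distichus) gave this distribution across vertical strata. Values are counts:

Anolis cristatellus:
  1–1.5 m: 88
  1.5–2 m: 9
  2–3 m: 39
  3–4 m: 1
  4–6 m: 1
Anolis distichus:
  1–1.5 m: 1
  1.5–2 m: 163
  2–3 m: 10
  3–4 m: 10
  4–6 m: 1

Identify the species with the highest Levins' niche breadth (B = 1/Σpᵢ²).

Proportions for Anolis cristatellus (n=138): 88/138=0.6377, 9/138=0.0652, 39/138=0.2826, 1/138=0.0072, 1/138=0.0072
Proportions for Anolis distichus (n=185): 1/185=0.0054, 163/185=0.8811, 10/185=0.0541, 10/185=0.0541, 1/185=0.0054
Σp_crisᵢ² = 0.6377² + 0.0652² + 0.2826² + 0.0072² + 0.0072² = 0.406661 + 0.004251 + 0.079863 + 0.000052 + 0.000052 = 0.490879
B_cris = 1 / 0.490879 = 2.0372
Σp_distᵢ² = 0.0054² + 0.8811² + 0.0541² + 0.0541² + 0.0054² = 0.000029 + 0.776337 + 0.002927 + 0.002927 + 0.000029 = 0.782249
B_dist = 1 / 0.782249 = 1.2784
Highest B → broadest niche (most generalist): Anolis cristatellus (B = 2.04).

Anolis cristatellus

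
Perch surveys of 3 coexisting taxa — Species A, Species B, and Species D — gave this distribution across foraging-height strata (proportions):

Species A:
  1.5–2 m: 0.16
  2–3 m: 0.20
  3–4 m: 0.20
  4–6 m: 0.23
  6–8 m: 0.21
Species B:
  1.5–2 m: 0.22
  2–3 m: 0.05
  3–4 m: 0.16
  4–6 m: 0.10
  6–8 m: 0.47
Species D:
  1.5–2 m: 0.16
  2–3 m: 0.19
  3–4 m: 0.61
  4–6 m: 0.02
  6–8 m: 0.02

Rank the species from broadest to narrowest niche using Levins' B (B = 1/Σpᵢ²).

Species A > Species B > Species D

Σp_Aᵢ² = 0.16² + 0.20² + 0.20² + 0.23² + 0.21² = 0.0256 + 0.0400 + 0.0400 + 0.0529 + 0.0441 = 0.2026
B_A = 1 / 0.2026 = 4.9358
Σp_Bᵢ² = 0.22² + 0.05² + 0.16² + 0.10² + 0.47² = 0.0484 + 0.0025 + 0.0256 + 0.0100 + 0.2209 = 0.3074
B_B = 1 / 0.3074 = 3.2531
Σp_Dᵢ² = 0.16² + 0.19² + 0.61² + 0.02² + 0.02² = 0.0256 + 0.0361 + 0.3721 + 0.0004 + 0.0004 = 0.4346
B_D = 1 / 0.4346 = 2.3010
Ranking by B (broadest → narrowest): Species A (4.94) > Species B (3.25) > Species D (2.30)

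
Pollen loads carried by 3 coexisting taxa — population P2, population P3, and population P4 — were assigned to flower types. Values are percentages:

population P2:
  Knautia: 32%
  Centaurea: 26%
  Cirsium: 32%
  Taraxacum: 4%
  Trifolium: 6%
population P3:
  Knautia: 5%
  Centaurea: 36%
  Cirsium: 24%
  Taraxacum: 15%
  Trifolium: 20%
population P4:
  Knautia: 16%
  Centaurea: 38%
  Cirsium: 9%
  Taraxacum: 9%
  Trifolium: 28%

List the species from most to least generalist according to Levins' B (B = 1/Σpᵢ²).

population P3 > population P4 > population P2

Convert percentages to proportions (divide by 100).
Σp_P2ᵢ² = 0.32² + 0.26² + 0.32² + 0.04² + 0.06² = 0.1024 + 0.0676 + 0.1024 + 0.0016 + 0.0036 = 0.2776
B_P2 = 1 / 0.2776 = 3.6023
Σp_P3ᵢ² = 0.05² + 0.36² + 0.24² + 0.15² + 0.20² = 0.0025 + 0.1296 + 0.0576 + 0.0225 + 0.0400 = 0.2522
B_P3 = 1 / 0.2522 = 3.9651
Σp_P4ᵢ² = 0.16² + 0.38² + 0.09² + 0.09² + 0.28² = 0.0256 + 0.1444 + 0.0081 + 0.0081 + 0.0784 = 0.2646
B_P4 = 1 / 0.2646 = 3.7793
Ranking by B (broadest → narrowest): population P3 (3.97) > population P4 (3.78) > population P2 (3.60)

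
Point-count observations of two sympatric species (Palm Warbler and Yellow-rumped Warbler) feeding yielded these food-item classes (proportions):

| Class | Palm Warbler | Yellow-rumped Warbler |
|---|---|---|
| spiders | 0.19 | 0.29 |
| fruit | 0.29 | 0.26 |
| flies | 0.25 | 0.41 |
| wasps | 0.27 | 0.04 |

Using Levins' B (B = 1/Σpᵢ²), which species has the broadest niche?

Σp_Palmᵢ² = 0.19² + 0.29² + 0.25² + 0.27² = 0.0361 + 0.0841 + 0.0625 + 0.0729 = 0.2556
B_Palm = 1 / 0.2556 = 3.9124
Σp_Yellᵢ² = 0.29² + 0.26² + 0.41² + 0.04² = 0.0841 + 0.0676 + 0.1681 + 0.0016 = 0.3214
B_Yell = 1 / 0.3214 = 3.1114
Highest B → broadest niche (most generalist): Palm Warbler (B = 3.91).

Palm Warbler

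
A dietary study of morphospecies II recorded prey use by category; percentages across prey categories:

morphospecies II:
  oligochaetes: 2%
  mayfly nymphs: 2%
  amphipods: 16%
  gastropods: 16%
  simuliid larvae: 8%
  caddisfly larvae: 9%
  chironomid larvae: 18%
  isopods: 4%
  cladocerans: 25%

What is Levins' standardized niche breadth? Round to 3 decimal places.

0.642

Convert percentages to proportions (divide by 100).
Σpᵢ² = 0.02² + 0.02² + 0.16² + 0.16² + 0.08² + 0.09² + 0.18² + 0.04² + 0.25² = 0.0004 + 0.0004 + 0.0256 + 0.0256 + 0.0064 + 0.0081 + 0.0324 + 0.0016 + 0.0625 = 0.1630
B = 1 / 0.1630 = 6.13497
Bₛ = (B − 1)/(n − 1) = (6.13497 − 1)/(9 − 1) = 5.13497/8 = 0.64187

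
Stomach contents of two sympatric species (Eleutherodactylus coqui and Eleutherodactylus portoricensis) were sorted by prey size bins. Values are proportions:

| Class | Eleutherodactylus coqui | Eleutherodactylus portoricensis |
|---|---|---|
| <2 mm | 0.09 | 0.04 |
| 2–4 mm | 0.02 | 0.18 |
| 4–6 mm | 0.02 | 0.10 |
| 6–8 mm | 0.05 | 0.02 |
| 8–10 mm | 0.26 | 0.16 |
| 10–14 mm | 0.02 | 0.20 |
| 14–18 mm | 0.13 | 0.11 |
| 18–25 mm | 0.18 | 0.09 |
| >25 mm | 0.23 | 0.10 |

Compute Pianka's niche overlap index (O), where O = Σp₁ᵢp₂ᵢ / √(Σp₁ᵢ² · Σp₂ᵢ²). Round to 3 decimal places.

0.685

Σ p₁ᵢp₂ᵢ = 0.0036 + 0.0036 + 0.0020 + 0.0010 + 0.0416 + 0.0040 + 0.0143 + 0.0162 + 0.0230 = 0.1093
Σp_1ᵢ² = 0.09² + 0.02² + 0.02² + 0.05² + 0.26² + 0.02² + 0.13² + 0.18² + 0.23² = 0.0081 + 0.0004 + 0.0004 + 0.0025 + 0.0676 + 0.0004 + 0.0169 + 0.0324 + 0.0529 = 0.1816
Σp_2ᵢ² = 0.04² + 0.18² + 0.10² + 0.02² + 0.16² + 0.20² + 0.11² + 0.09² + 0.10² = 0.0016 + 0.0324 + 0.0100 + 0.0004 + 0.0256 + 0.0400 + 0.0121 + 0.0081 + 0.0100 = 0.1402
O = 0.1093 / √(0.1816 × 0.1402) = 0.1093 / 0.159563 = 0.68500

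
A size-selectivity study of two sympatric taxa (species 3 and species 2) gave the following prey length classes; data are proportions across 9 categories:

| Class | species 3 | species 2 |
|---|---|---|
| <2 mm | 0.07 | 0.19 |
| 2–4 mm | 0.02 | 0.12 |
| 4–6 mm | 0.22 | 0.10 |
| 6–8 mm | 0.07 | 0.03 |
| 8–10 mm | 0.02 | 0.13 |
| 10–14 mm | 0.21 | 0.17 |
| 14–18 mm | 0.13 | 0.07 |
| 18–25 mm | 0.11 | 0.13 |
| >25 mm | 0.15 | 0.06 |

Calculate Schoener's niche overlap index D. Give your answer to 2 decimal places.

Σ|p₁ᵢ − p₂ᵢ| = 0.12 + 0.10 + 0.12 + 0.04 + 0.11 + 0.04 + 0.06 + 0.02 + 0.09 = 0.70
D = 1 − ½ × 0.70 = 1 − 0.350 = 0.6500

0.65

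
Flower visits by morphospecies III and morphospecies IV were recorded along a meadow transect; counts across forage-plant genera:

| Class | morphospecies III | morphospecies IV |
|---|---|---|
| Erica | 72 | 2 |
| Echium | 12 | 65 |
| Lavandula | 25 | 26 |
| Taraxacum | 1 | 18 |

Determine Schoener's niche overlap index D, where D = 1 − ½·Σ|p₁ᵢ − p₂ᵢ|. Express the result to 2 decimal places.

Proportions for morphospecies III (n=110): 72/110=0.6545, 12/110=0.1091, 25/110=0.2273, 1/110=0.0091
Proportions for morphospecies IV (n=111): 2/111=0.0180, 65/111=0.5856, 26/111=0.2342, 18/111=0.1622
Σ|p₁ᵢ − p₂ᵢ| = 0.6365 + 0.4765 + 0.0069 + 0.1531 = 1.2730
D = 1 − ½ × 1.2730 = 1 − 0.63650 = 0.36350

0.36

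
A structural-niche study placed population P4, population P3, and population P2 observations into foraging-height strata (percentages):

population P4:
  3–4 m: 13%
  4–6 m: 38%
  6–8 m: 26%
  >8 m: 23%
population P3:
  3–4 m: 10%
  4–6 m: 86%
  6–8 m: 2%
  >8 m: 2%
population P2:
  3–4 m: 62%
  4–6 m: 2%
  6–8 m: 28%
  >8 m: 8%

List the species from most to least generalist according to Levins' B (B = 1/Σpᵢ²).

population P4 > population P2 > population P3

Convert percentages to proportions (divide by 100).
Σp_P4ᵢ² = 0.13² + 0.38² + 0.26² + 0.23² = 0.0169 + 0.1444 + 0.0676 + 0.0529 = 0.2818
B_P4 = 1 / 0.2818 = 3.5486
Σp_P3ᵢ² = 0.10² + 0.86² + 0.02² + 0.02² = 0.0100 + 0.7396 + 0.0004 + 0.0004 = 0.7504
B_P3 = 1 / 0.7504 = 1.3326
Σp_P2ᵢ² = 0.62² + 0.02² + 0.28² + 0.08² = 0.3844 + 0.0004 + 0.0784 + 0.0064 = 0.4696
B_P2 = 1 / 0.4696 = 2.1295
Ranking by B (broadest → narrowest): population P4 (3.55) > population P2 (2.13) > population P3 (1.33)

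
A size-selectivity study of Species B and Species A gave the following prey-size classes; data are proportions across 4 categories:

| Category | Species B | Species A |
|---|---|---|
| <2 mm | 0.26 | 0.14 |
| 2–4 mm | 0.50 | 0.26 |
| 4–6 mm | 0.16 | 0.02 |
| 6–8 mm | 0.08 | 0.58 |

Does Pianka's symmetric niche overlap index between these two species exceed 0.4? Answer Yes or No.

Σ p₁ᵢp₂ᵢ = 0.0364 + 0.1300 + 0.0032 + 0.0464 = 0.2160
Σp_1ᵢ² = 0.26² + 0.50² + 0.16² + 0.08² = 0.0676 + 0.2500 + 0.0256 + 0.0064 = 0.3496
Σp_2ᵢ² = 0.14² + 0.26² + 0.02² + 0.58² = 0.0196 + 0.0676 + 0.0004 + 0.3364 = 0.4240
O = 0.2160 / √(0.3496 × 0.4240) = 0.2160 / 0.38501 = 0.5610
O = 0.5610 > 0.4 → Yes.

Yes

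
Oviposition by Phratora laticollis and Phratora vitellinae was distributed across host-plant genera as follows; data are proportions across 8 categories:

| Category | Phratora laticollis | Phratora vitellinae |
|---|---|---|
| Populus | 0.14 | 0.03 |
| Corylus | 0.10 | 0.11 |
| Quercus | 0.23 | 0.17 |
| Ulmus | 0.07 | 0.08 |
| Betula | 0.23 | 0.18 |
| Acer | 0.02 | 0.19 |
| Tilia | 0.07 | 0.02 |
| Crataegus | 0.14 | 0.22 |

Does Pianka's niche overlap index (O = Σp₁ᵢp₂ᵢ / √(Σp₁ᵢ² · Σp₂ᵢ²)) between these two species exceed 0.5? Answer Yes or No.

Yes

Σ p₁ᵢp₂ᵢ = 0.0042 + 0.0110 + 0.0391 + 0.0056 + 0.0414 + 0.0038 + 0.0014 + 0.0308 = 0.1373
Σp_1ᵢ² = 0.14² + 0.10² + 0.23² + 0.07² + 0.23² + 0.02² + 0.07² + 0.14² = 0.0196 + 0.0100 + 0.0529 + 0.0049 + 0.0529 + 0.0004 + 0.0049 + 0.0196 = 0.1652
Σp_2ᵢ² = 0.03² + 0.11² + 0.17² + 0.08² + 0.18² + 0.19² + 0.02² + 0.22² = 0.0009 + 0.0121 + 0.0289 + 0.0064 + 0.0324 + 0.0361 + 0.0004 + 0.0484 = 0.1656
O = 0.1373 / √(0.1652 × 0.1656) = 0.1373 / 0.16540 = 0.8301
O = 0.8301 > 0.5 → Yes.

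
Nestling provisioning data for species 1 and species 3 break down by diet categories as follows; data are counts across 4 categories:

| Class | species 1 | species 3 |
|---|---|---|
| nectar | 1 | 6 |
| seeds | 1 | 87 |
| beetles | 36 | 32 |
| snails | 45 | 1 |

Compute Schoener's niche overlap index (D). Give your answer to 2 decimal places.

0.29

Proportions for species 1 (n=83): 1/83=0.0120, 1/83=0.0120, 36/83=0.4337, 45/83=0.5422
Proportions for species 3 (n=126): 6/126=0.0476, 87/126=0.6905, 32/126=0.2540, 1/126=0.0079
Σ|p₁ᵢ − p₂ᵢ| = 0.0356 + 0.6785 + 0.1797 + 0.5343 = 1.4281
D = 1 − ½ × 1.4281 = 1 − 0.71405 = 0.28595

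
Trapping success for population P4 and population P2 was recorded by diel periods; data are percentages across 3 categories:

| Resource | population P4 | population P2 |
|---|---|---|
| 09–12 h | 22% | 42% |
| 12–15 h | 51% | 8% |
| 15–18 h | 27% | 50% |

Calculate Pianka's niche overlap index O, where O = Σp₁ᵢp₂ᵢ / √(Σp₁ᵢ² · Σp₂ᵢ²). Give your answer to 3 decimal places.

Convert percentages to proportions (divide by 100).
Σ p₁ᵢp₂ᵢ = 0.0924 + 0.0408 + 0.1350 = 0.2682
Σp_1ᵢ² = 0.22² + 0.51² + 0.27² = 0.0484 + 0.2601 + 0.0729 = 0.3814
Σp_2ᵢ² = 0.42² + 0.08² + 0.50² = 0.1764 + 0.0064 + 0.2500 = 0.4328
O = 0.2682 / √(0.3814 × 0.4328) = 0.2682 / 0.406288 = 0.66012

0.660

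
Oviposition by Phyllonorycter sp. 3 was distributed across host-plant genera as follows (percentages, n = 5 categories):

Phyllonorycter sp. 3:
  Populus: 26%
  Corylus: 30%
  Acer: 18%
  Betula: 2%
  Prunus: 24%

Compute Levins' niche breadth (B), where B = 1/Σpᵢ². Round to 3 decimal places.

4.032

Convert percentages to proportions (divide by 100).
Σpᵢ² = 0.26² + 0.30² + 0.18² + 0.02² + 0.24² = 0.0676 + 0.0900 + 0.0324 + 0.0004 + 0.0576 = 0.2480
B = 1 / 0.2480 = 4.03226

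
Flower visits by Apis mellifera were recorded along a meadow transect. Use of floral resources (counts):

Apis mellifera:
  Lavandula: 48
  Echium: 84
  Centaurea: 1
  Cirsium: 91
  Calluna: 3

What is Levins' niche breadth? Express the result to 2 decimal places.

2.92

Proportions for Apis mellifera (n=227): 48/227=0.2115, 84/227=0.3700, 1/227=0.0044, 91/227=0.4009, 3/227=0.0132
Σpᵢ² = 0.2115² + 0.3700² + 0.0044² + 0.4009² + 0.0132² = 0.044732 + 0.136900 + 0.000019 + 0.160721 + 0.000174 = 0.342546
B = 1 / 0.342546 = 2.9193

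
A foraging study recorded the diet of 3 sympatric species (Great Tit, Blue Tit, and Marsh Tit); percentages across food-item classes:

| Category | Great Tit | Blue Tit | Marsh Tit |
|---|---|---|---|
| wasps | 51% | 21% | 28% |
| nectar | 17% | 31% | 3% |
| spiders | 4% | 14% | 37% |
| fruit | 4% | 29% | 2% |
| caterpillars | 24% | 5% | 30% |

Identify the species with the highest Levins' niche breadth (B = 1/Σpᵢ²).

Blue Tit

Convert percentages to proportions (divide by 100).
Σp_Greaᵢ² = 0.51² + 0.17² + 0.04² + 0.04² + 0.24² = 0.2601 + 0.0289 + 0.0016 + 0.0016 + 0.0576 = 0.3498
B_Grea = 1 / 0.3498 = 2.8588
Σp_Blueᵢ² = 0.21² + 0.31² + 0.14² + 0.29² + 0.05² = 0.0441 + 0.0961 + 0.0196 + 0.0841 + 0.0025 = 0.2464
B_Blue = 1 / 0.2464 = 4.0584
Σp_Marsᵢ² = 0.28² + 0.03² + 0.37² + 0.02² + 0.30² = 0.0784 + 0.0009 + 0.1369 + 0.0004 + 0.0900 = 0.3066
B_Mars = 1 / 0.3066 = 3.2616
Highest B → broadest niche (most generalist): Blue Tit (B = 4.06).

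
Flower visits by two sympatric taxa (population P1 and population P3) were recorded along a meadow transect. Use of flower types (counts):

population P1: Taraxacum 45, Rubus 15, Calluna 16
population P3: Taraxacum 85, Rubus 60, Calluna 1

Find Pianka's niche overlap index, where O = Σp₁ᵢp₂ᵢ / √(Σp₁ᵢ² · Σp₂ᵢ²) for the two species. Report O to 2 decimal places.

Proportions for population P1 (n=76): 45/76=0.5921, 15/76=0.1974, 16/76=0.2105
Proportions for population P3 (n=146): 85/146=0.5822, 60/146=0.4110, 1/146=0.0068
Σ p₁ᵢp₂ᵢ = 0.344721 + 0.081131 + 0.001431 = 0.427283
Σp_1ᵢ² = 0.5921² + 0.1974² + 0.2105² = 0.350582 + 0.038967 + 0.044310 = 0.433859
Σp_2ᵢ² = 0.5822² + 0.4110² + 0.0068² = 0.338957 + 0.168921 + 0.000046 = 0.507924
O = 0.427283 / √(0.433859 × 0.507924) = 0.427283 / 0.4694331 = 0.9102

0.91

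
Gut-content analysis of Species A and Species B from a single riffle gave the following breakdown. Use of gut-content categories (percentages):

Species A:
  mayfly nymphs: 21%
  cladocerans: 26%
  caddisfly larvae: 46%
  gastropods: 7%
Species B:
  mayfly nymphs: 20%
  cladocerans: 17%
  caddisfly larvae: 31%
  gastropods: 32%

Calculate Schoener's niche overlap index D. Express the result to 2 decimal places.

Convert percentages to proportions (divide by 100).
Σ|p₁ᵢ − p₂ᵢ| = 0.01 + 0.09 + 0.15 + 0.25 = 0.50
D = 1 − ½ × 0.50 = 1 − 0.250 = 0.7500

0.75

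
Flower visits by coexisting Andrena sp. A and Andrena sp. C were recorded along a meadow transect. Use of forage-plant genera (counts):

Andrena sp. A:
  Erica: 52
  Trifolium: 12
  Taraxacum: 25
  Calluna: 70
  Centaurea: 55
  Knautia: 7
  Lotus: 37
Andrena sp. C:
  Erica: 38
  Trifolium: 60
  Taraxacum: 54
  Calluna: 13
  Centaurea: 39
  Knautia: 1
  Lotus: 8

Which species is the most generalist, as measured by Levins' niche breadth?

Andrena sp. A

Proportions for Andrena sp. A (n=258): 52/258=0.2016, 12/258=0.0465, 25/258=0.0969, 70/258=0.2713, 55/258=0.2132, 7/258=0.0271, 37/258=0.1434
Proportions for Andrena sp. C (n=213): 38/213=0.1784, 60/213=0.2817, 54/213=0.2535, 13/213=0.0610, 39/213=0.1831, 1/213=0.0047, 8/213=0.0376
Σp_Aᵢ² = 0.2016² + 0.0465² + 0.0969² + 0.2713² + 0.2132² + 0.0271² + 0.1434² = 0.040643 + 0.002162 + 0.009390 + 0.073604 + 0.045454 + 0.000734 + 0.020564 = 0.192551
B_A = 1 / 0.192551 = 5.1934
Σp_Cᵢ² = 0.1784² + 0.2817² + 0.2535² + 0.0610² + 0.1831² + 0.0047² + 0.0376² = 0.031827 + 0.079355 + 0.064262 + 0.003721 + 0.033526 + 0.000022 + 0.001414 = 0.214127
B_C = 1 / 0.214127 = 4.6701
Highest B → broadest niche (most generalist): Andrena sp. A (B = 5.19).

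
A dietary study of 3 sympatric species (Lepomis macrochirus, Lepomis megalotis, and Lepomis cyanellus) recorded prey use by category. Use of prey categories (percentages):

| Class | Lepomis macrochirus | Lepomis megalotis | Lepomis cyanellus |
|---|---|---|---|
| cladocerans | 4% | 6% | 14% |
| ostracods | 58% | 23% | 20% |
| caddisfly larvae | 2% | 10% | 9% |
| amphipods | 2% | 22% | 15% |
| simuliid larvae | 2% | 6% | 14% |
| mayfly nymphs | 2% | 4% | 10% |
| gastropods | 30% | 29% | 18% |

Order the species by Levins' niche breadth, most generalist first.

Lepomis cyanellus > Lepomis megalotis > Lepomis macrochirus

Convert percentages to proportions (divide by 100).
Σp_macrᵢ² = 0.04² + 0.58² + 0.02² + 0.02² + 0.02² + 0.02² + 0.30² = 0.0016 + 0.3364 + 0.0004 + 0.0004 + 0.0004 + 0.0004 + 0.0900 = 0.4296
B_macr = 1 / 0.4296 = 2.3277
Σp_megaᵢ² = 0.06² + 0.23² + 0.10² + 0.22² + 0.06² + 0.04² + 0.29² = 0.0036 + 0.0529 + 0.0100 + 0.0484 + 0.0036 + 0.0016 + 0.0841 = 0.2042
B_mega = 1 / 0.2042 = 4.8972
Σp_cyanᵢ² = 0.14² + 0.20² + 0.09² + 0.15² + 0.14² + 0.10² + 0.18² = 0.0196 + 0.0400 + 0.0081 + 0.0225 + 0.0196 + 0.0100 + 0.0324 = 0.1522
B_cyan = 1 / 0.1522 = 6.5703
Ranking by B (broadest → narrowest): Lepomis cyanellus (6.57) > Lepomis megalotis (4.90) > Lepomis macrochirus (2.33)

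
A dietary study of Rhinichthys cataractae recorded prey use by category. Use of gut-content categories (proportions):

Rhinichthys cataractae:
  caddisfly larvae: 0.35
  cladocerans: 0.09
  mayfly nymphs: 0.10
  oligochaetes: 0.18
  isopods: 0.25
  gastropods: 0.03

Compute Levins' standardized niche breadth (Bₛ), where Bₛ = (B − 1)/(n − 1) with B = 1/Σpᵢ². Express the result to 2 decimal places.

0.65

Σpᵢ² = 0.35² + 0.09² + 0.10² + 0.18² + 0.25² + 0.03² = 0.1225 + 0.0081 + 0.0100 + 0.0324 + 0.0625 + 0.0009 = 0.2364
B = 1 / 0.2364 = 4.2301
Bₛ = (B − 1)/(n − 1) = (4.2301 − 1)/(6 − 1) = 3.2301/5 = 0.6460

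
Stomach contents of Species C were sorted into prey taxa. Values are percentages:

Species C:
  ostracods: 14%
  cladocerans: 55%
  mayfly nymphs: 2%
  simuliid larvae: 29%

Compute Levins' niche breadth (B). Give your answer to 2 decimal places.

Convert percentages to proportions (divide by 100).
Σpᵢ² = 0.14² + 0.55² + 0.02² + 0.29² = 0.0196 + 0.3025 + 0.0004 + 0.0841 = 0.4066
B = 1 / 0.4066 = 2.4594

2.46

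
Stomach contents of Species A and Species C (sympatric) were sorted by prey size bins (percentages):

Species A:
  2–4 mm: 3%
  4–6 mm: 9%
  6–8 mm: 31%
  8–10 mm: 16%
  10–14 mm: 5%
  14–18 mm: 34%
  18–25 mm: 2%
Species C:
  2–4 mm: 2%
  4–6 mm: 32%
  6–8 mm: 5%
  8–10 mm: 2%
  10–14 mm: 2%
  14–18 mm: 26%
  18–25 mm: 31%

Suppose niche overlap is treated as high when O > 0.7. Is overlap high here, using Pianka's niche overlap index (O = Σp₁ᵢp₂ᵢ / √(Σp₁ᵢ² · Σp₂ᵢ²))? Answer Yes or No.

Convert percentages to proportions (divide by 100).
Σ p₁ᵢp₂ᵢ = 0.0006 + 0.0288 + 0.0155 + 0.0032 + 0.0010 + 0.0884 + 0.0062 = 0.1437
Σp_1ᵢ² = 0.03² + 0.09² + 0.31² + 0.16² + 0.05² + 0.34² + 0.02² = 0.0009 + 0.0081 + 0.0961 + 0.0256 + 0.0025 + 0.1156 + 0.0004 = 0.2492
Σp_2ᵢ² = 0.02² + 0.32² + 0.05² + 0.02² + 0.02² + 0.26² + 0.31² = 0.0004 + 0.1024 + 0.0025 + 0.0004 + 0.0004 + 0.0676 + 0.0961 = 0.2698
O = 0.1437 / √(0.2492 × 0.2698) = 0.1437 / 0.25930 = 0.5542
O = 0.5542 < 0.7 → No.

No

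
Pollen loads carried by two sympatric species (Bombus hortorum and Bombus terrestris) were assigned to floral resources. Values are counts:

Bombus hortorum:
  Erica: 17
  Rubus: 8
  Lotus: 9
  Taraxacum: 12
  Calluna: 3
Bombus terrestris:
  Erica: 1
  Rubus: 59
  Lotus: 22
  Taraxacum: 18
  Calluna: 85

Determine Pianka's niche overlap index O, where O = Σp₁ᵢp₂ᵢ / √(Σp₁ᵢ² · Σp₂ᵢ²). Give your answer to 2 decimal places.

0.45

Proportions for Bombus hortorum (n=49): 17/49=0.3469, 8/49=0.1633, 9/49=0.1837, 12/49=0.2449, 3/49=0.0612
Proportions for Bombus terrestris (n=185): 1/185=0.0054, 59/185=0.3189, 22/185=0.1189, 18/185=0.0973, 85/185=0.4595
Σ p₁ᵢp₂ᵢ = 0.001873 + 0.052076 + 0.021842 + 0.023829 + 0.028121 = 0.127741
Σp_1ᵢ² = 0.3469² + 0.1633² + 0.1837² + 0.2449² + 0.0612² = 0.120340 + 0.026667 + 0.033746 + 0.059976 + 0.003745 = 0.244474
Σp_2ᵢ² = 0.0054² + 0.3189² + 0.1189² + 0.0973² + 0.4595² = 0.000029 + 0.101697 + 0.014137 + 0.009467 + 0.211140 = 0.336470
O = 0.127741 / √(0.244474 × 0.336470) = 0.127741 / 0.2868068 = 0.4454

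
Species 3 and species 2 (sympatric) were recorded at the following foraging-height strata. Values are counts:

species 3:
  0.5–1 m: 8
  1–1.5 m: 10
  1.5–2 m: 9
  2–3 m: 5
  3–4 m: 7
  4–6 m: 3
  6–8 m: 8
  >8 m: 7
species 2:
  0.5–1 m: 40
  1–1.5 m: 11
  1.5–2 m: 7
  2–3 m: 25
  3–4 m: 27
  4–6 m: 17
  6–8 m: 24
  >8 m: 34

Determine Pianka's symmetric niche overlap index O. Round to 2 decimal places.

0.86

Proportions for species 3 (n=57): 8/57=0.1404, 10/57=0.1754, 9/57=0.1579, 5/57=0.0877, 7/57=0.1228, 3/57=0.0526, 8/57=0.1404, 7/57=0.1228
Proportions for species 2 (n=185): 40/185=0.2162, 11/185=0.0595, 7/185=0.0378, 25/185=0.1351, 27/185=0.1459, 17/185=0.0919, 24/185=0.1297, 34/185=0.1838
Σ p₁ᵢp₂ᵢ = 0.030354 + 0.010436 + 0.005969 + 0.011848 + 0.017917 + 0.004834 + 0.018210 + 0.022571 = 0.122139
Σp_1ᵢ² = 0.1404² + 0.1754² + 0.1579² + 0.0877² + 0.1228² + 0.0526² + 0.1404² + 0.1228² = 0.019712 + 0.030765 + 0.024932 + 0.007691 + 0.015080 + 0.002767 + 0.019712 + 0.015080 = 0.135739
Σp_2ᵢ² = 0.2162² + 0.0595² + 0.0378² + 0.1351² + 0.1459² + 0.0919² + 0.1297² + 0.1838² = 0.046742 + 0.003540 + 0.001429 + 0.018252 + 0.021287 + 0.008446 + 0.016822 + 0.033782 = 0.150300
O = 0.122139 / √(0.135739 × 0.150300) = 0.122139 / 0.1428341 = 0.8551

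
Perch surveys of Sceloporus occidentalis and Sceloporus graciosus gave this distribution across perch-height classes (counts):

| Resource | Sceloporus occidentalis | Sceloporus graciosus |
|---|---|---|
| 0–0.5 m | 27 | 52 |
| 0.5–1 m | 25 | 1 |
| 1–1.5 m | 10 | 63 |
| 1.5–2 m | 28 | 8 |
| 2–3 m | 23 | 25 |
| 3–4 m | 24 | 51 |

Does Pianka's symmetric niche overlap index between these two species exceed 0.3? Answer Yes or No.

Yes

Proportions for Sceloporus occidentalis (n=137): 27/137=0.1971, 25/137=0.1825, 10/137=0.0730, 28/137=0.2044, 23/137=0.1679, 24/137=0.1752
Proportions for Sceloporus graciosus (n=200): 52/200=0.2600, 1/200=0.0050, 63/200=0.3150, 8/200=0.0400, 25/200=0.1250, 51/200=0.2550
Σ p₁ᵢp₂ᵢ = 0.051246 + 0.000913 + 0.022995 + 0.008176 + 0.020988 + 0.044676 = 0.148994
Σp_1ᵢ² = 0.1971² + 0.1825² + 0.0730² + 0.2044² + 0.1679² + 0.1752² = 0.038848 + 0.033306 + 0.005329 + 0.041779 + 0.028190 + 0.030695 = 0.178147
Σp_2ᵢ² = 0.2600² + 0.0050² + 0.3150² + 0.0400² + 0.1250² + 0.2550² = 0.067600 + 0.000025 + 0.099225 + 0.001600 + 0.015625 + 0.065025 = 0.249100
O = 0.148994 / √(0.178147 × 0.249100) = 0.148994 / 0.2106571 = 0.7073
O = 0.7073 > 0.3 → Yes.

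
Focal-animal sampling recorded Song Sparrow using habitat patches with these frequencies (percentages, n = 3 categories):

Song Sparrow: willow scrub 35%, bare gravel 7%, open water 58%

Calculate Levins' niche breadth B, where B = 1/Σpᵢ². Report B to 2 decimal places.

2.16

Convert percentages to proportions (divide by 100).
Σpᵢ² = 0.35² + 0.07² + 0.58² = 0.1225 + 0.0049 + 0.3364 = 0.4638
B = 1 / 0.4638 = 2.1561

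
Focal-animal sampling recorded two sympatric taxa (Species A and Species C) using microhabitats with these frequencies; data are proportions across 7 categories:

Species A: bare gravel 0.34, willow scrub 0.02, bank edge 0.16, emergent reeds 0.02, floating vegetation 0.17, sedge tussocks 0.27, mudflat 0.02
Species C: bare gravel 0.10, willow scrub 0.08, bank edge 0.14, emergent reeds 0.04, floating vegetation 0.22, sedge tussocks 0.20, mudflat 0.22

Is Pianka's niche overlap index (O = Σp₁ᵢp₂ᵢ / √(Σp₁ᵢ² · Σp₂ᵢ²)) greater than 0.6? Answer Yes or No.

Yes

Σ p₁ᵢp₂ᵢ = 0.0340 + 0.0016 + 0.0224 + 0.0008 + 0.0374 + 0.0540 + 0.0044 = 0.1546
Σp_1ᵢ² = 0.34² + 0.02² + 0.16² + 0.02² + 0.17² + 0.27² + 0.02² = 0.1156 + 0.0004 + 0.0256 + 0.0004 + 0.0289 + 0.0729 + 0.0004 = 0.2442
Σp_2ᵢ² = 0.10² + 0.08² + 0.14² + 0.04² + 0.22² + 0.20² + 0.22² = 0.0100 + 0.0064 + 0.0196 + 0.0016 + 0.0484 + 0.0400 + 0.0484 = 0.1744
O = 0.1546 / √(0.2442 × 0.1744) = 0.1546 / 0.20637 = 0.7491
O = 0.7491 > 0.6 → Yes.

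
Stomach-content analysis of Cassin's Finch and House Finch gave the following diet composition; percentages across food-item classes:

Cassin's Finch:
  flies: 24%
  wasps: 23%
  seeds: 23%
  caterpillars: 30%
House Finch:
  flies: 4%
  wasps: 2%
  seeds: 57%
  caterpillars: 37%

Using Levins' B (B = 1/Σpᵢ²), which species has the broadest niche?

Convert percentages to proportions (divide by 100).
Σp_Cassᵢ² = 0.24² + 0.23² + 0.23² + 0.30² = 0.0576 + 0.0529 + 0.0529 + 0.0900 = 0.2534
B_Cass = 1 / 0.2534 = 3.9463
Σp_Housᵢ² = 0.04² + 0.02² + 0.57² + 0.37² = 0.0016 + 0.0004 + 0.3249 + 0.1369 = 0.4638
B_Hous = 1 / 0.4638 = 2.1561
Highest B → broadest niche (most generalist): Cassin's Finch (B = 3.95).

Cassin's Finch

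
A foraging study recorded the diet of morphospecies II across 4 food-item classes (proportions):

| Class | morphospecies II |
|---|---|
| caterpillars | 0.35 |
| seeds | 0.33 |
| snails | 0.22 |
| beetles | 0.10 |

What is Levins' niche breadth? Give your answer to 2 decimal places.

3.45

Σpᵢ² = 0.35² + 0.33² + 0.22² + 0.10² = 0.1225 + 0.1089 + 0.0484 + 0.0100 = 0.2898
B = 1 / 0.2898 = 3.4507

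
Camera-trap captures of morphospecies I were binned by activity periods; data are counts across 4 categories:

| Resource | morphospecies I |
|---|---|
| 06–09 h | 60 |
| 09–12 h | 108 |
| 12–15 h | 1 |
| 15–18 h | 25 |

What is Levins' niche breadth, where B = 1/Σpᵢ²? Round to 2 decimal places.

Proportions for morphospecies I (n=194): 60/194=0.3093, 108/194=0.5567, 1/194=0.0052, 25/194=0.1289
Σpᵢ² = 0.3093² + 0.5567² + 0.0052² + 0.1289² = 0.095666 + 0.309915 + 0.000027 + 0.016615 = 0.422223
B = 1 / 0.422223 = 2.3684

2.37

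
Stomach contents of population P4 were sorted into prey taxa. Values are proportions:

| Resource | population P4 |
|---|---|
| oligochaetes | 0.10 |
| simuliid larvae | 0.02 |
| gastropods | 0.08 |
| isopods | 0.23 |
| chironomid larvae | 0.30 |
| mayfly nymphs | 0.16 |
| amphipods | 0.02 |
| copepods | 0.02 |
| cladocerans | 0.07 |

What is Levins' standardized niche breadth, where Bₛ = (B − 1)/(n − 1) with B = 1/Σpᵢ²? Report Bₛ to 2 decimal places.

Σpᵢ² = 0.10² + 0.02² + 0.08² + 0.23² + 0.30² + 0.16² + 0.02² + 0.02² + 0.07² = 0.0100 + 0.0004 + 0.0064 + 0.0529 + 0.0900 + 0.0256 + 0.0004 + 0.0004 + 0.0049 = 0.1910
B = 1 / 0.1910 = 5.2356
Bₛ = (B − 1)/(n − 1) = (5.2356 − 1)/(9 − 1) = 4.2356/8 = 0.5295

0.53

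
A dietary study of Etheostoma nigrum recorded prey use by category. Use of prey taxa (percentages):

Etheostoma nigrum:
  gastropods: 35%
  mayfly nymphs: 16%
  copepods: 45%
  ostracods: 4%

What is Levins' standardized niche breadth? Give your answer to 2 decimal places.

Convert percentages to proportions (divide by 100).
Σpᵢ² = 0.35² + 0.16² + 0.45² + 0.04² = 0.1225 + 0.0256 + 0.2025 + 0.0016 = 0.3522
B = 1 / 0.3522 = 2.8393
Bₛ = (B − 1)/(n − 1) = (2.8393 − 1)/(4 − 1) = 1.8393/3 = 0.6131

0.61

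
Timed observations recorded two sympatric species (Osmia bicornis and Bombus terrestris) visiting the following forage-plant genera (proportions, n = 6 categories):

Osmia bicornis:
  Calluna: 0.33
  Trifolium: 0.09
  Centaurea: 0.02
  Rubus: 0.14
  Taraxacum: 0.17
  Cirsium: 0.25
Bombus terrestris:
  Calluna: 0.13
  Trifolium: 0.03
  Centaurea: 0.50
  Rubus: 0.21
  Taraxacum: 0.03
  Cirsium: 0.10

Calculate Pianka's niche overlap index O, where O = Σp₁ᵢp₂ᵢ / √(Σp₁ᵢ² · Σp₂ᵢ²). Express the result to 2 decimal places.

0.42

Σ p₁ᵢp₂ᵢ = 0.0429 + 0.0027 + 0.0100 + 0.0294 + 0.0051 + 0.0250 = 0.1151
Σp_1ᵢ² = 0.33² + 0.09² + 0.02² + 0.14² + 0.17² + 0.25² = 0.1089 + 0.0081 + 0.0004 + 0.0196 + 0.0289 + 0.0625 = 0.2284
Σp_2ᵢ² = 0.13² + 0.03² + 0.50² + 0.21² + 0.03² + 0.10² = 0.0169 + 0.0009 + 0.2500 + 0.0441 + 0.0009 + 0.0100 = 0.3228
O = 0.1151 / √(0.2284 × 0.3228) = 0.1151 / 0.27153 = 0.4239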